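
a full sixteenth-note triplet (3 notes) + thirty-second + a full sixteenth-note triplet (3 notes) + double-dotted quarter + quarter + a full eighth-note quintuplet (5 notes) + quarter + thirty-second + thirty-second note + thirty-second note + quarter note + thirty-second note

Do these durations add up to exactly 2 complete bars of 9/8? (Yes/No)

No

One bar of 9/8 = 36 thirty-second notes, so 2 bars = 72.
Express everything in thirty-second notes: a full sixteenth-note triplet (3 notes) (three triplet sixteenths span one eighth) = 4; thirty-second = 1; a full sixteenth-note triplet (3 notes) (three triplet sixteenths span one eighth) = 4; double-dotted quarter = 14; quarter = 8; a full eighth-note quintuplet (5 notes) (five quintuplet eighths span one half) = 16; quarter = 8; thirty-second = 1; thirty-second note = 1; thirty-second note = 1; quarter note = 8; thirty-second note = 1.
Adding: 4 + 1 + 4 + 14 + 8 + 16 + 8 + 1 + 1 + 1 + 8 + 1 = 67.
67 falls short of 72, so the answer is No.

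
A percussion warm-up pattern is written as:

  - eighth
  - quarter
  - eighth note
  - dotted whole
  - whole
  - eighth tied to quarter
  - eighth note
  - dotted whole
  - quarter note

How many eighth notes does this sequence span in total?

In eighth notes: eighth = 1; quarter = 2; eighth note = 1; dotted whole = 12; whole = 8; eighth tied to quarter (eighth + quarter) = 3; eighth note = 1; dotted whole = 12; quarter note = 2.
Altogether 1 + 2 + 1 + 12 + 8 + 3 + 1 + 12 + 2 = 42 eighth notes.

42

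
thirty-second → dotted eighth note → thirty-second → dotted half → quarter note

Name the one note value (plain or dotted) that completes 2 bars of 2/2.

dotted half note

2 bars of 2/2 = 64 thirty-second notes.
In thirty-second notes: thirty-second = 1; dotted eighth note = 6; thirty-second = 1; dotted half = 24; quarter note = 8.
Total: 1 + 6 + 1 + 24 + 8 = 40.
Remaining: 64 − 40 = 24 thirty-second notes, which is a dotted half note.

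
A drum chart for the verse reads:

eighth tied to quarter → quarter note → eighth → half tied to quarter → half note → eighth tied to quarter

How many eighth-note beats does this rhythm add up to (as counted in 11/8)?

One eighth-note beat = 2 sixteenth notes.
Convert each value to sixteenth notes: eighth tied to quarter (eighth + quarter) = 6; quarter note = 4; eighth = 2; half tied to quarter (half + quarter) = 12; half note = 8; eighth tied to quarter (eighth + quarter) = 6.
Total: 6 + 4 + 2 + 12 + 8 + 6 = 38.
38 ÷ 2 = 19 beats.

19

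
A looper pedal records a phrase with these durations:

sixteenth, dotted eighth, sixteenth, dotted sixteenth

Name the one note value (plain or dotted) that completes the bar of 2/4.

dotted sixteenth note

The bar of 2/4 = 16 thirty-second notes.
Express everything in thirty-second notes: sixteenth = 2; dotted eighth = 6; sixteenth = 2; dotted sixteenth = 3.
Altogether 2 + 6 + 2 + 3 = 13.
Remaining: 16 − 13 = 3 thirty-second notes, which is a dotted sixteenth note.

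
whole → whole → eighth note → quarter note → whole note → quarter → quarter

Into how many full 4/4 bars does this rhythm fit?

3

One bar of 4/4 = 8 eighth notes.
In eighth notes: whole = 8; whole = 8; eighth note = 1; quarter note = 2; whole note = 8; quarter = 2; quarter = 2.
Altogether 8 + 8 + 1 + 2 + 8 + 2 + 2 = 31.
31 ÷ 8 = 3 complete bars with 7 left over.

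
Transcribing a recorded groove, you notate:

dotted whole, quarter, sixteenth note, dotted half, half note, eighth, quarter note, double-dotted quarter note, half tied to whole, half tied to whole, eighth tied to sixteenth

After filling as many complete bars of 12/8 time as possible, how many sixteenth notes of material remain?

17

One bar of 12/8 = 24 sixteenth notes.
In sixteenth notes: dotted whole = 24; quarter = 4; sixteenth note = 1; dotted half = 12; half note = 8; eighth = 2; quarter note = 4; double-dotted quarter note = 7; half tied to whole (half + whole) = 24; half tied to whole (half + whole) = 24; eighth tied to sixteenth (eighth + sixteenth) = 3.
Total: 24 + 4 + 1 + 12 + 8 + 2 + 4 + 7 + 24 + 24 + 3 = 113.
113 ÷ 24 = 4 complete bars with 17 sixteenth notes remaining.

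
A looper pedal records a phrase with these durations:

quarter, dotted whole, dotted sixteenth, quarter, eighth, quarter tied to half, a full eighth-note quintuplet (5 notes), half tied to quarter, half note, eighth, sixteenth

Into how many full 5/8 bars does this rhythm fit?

7

One bar of 5/8 = 20 thirty-second notes.
Working in thirty-second notes: quarter = 8; dotted whole = 48; dotted sixteenth = 3; quarter = 8; eighth = 4; quarter tied to half (quarter + half) = 24; a full eighth-note quintuplet (5 notes) (five quintuplet eighths span one half) = 16; half tied to quarter (half + quarter) = 24; half note = 16; eighth = 4; sixteenth = 2.
Total: 8 + 48 + 3 + 8 + 4 + 24 + 16 + 24 + 16 + 4 + 2 = 157.
157 ÷ 20 = 7 complete bars with 17 left over.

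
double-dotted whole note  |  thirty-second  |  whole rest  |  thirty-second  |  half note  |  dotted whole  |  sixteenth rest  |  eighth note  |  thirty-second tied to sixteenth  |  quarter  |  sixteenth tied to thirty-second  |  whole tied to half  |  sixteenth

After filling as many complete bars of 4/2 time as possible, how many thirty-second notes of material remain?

One bar of 4/2 = 64 thirty-second notes.
Working in thirty-second notes: double-dotted whole note = 56; thirty-second = 1; whole rest = 32; thirty-second = 1; half note = 16; dotted whole = 48; sixteenth rest = 2; eighth note = 4; thirty-second tied to sixteenth (thirty-second + sixteenth) = 3; quarter = 8; sixteenth tied to thirty-second (sixteenth + thirty-second) = 3; whole tied to half (whole + half) = 48; sixteenth = 2.
Adding: 56 + 1 + 32 + 1 + 16 + 48 + 2 + 4 + 3 + 8 + 3 + 48 + 2 = 224.
224 ÷ 64 = 3 complete bars with 32 thirty-second notes remaining.

32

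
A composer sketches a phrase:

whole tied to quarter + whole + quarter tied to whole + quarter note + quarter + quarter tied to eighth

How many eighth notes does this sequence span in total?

35

Convert each value to eighth notes: whole tied to quarter (whole + quarter) = 10; whole = 8; quarter tied to whole (quarter + whole) = 10; quarter note = 2; quarter = 2; quarter tied to eighth (quarter + eighth) = 3.
Adding: 10 + 8 + 10 + 2 + 2 + 3 = 35 eighth notes.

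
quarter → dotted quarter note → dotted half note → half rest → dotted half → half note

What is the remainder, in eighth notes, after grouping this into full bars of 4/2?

9

One bar of 4/2 = 16 eighth notes.
Convert each value to eighth notes: quarter = 2; dotted quarter note = 3; dotted half note = 6; half rest = 4; dotted half = 6; half note = 4.
Sum: 2 + 3 + 6 + 4 + 6 + 4 = 25.
25 ÷ 16 = 1 complete bar with 9 eighth notes remaining.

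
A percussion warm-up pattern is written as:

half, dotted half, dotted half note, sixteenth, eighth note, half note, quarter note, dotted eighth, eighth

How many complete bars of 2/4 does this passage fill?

One bar of 2/4 = 8 sixteenth notes.
In sixteenth notes: half = 8; dotted half = 12; dotted half note = 12; sixteenth = 1; eighth note = 2; half note = 8; quarter note = 4; dotted eighth = 3; eighth = 2.
Sum: 8 + 12 + 12 + 1 + 2 + 8 + 4 + 3 + 2 = 52.
52 ÷ 8 = 6 complete bars with 4 left over.

6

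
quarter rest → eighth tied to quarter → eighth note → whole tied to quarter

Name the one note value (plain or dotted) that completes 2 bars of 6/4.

whole note

2 bars of 6/4 = 24 eighth notes.
Express everything in eighth notes: quarter rest = 2; eighth tied to quarter (eighth + quarter) = 3; eighth note = 1; whole tied to quarter (whole + quarter) = 10.
Total: 2 + 3 + 1 + 10 = 16.
Remaining: 24 − 16 = 8 eighth notes, which is a whole note.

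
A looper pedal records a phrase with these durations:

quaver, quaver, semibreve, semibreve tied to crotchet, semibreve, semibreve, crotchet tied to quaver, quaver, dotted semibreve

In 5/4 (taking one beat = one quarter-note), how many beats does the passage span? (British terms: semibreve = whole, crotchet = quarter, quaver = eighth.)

26

One quarter-note beat = 2 eighth notes.
Convert each value to eighth notes: quaver = 1; quaver = 1; semibreve = 8; semibreve tied to crotchet (semibreve + crotchet) = 10; semibreve = 8; semibreve = 8; crotchet tied to quaver (crotchet + quaver) = 3; quaver = 1; dotted semibreve = 12.
Sum: 1 + 1 + 8 + 10 + 8 + 8 + 3 + 1 + 12 = 52.
52 ÷ 2 = 26 beats.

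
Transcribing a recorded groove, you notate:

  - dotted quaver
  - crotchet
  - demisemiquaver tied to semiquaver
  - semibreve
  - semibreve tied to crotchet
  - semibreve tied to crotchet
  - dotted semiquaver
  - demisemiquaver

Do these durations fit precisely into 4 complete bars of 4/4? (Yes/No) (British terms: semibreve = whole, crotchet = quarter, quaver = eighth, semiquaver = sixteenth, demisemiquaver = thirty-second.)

No

One bar of 4/4 = 32 thirty-second notes, so 4 bars = 128.
Convert each value to thirty-second notes: dotted quaver = 6; crotchet = 8; demisemiquaver tied to semiquaver (demisemiquaver + semiquaver) = 3; semibreve = 32; semibreve tied to crotchet (semibreve + crotchet) = 40; semibreve tied to crotchet (semibreve + crotchet) = 40; dotted semiquaver = 3; demisemiquaver = 1.
Adding: 6 + 8 + 3 + 32 + 40 + 40 + 3 + 1 = 133.
133 exceeds 128, so the answer is No.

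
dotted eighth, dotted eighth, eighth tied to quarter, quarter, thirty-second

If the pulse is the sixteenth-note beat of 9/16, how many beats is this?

One sixteenth-note beat = 2 thirty-second notes.
Each duration in thirty-second notes: dotted eighth = 6; dotted eighth = 6; eighth tied to quarter (eighth + quarter) = 12; quarter = 8; thirty-second = 1.
Total: 6 + 6 + 12 + 8 + 1 = 33.
33 ÷ 2 = 16.5 beats.

16.5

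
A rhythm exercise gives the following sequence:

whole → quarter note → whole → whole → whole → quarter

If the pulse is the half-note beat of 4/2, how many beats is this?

One half-note beat = 2 quarter notes.
In quarter notes: whole = 4; quarter note = 1; whole = 4; whole = 4; whole = 4; quarter = 1.
Altogether 4 + 1 + 4 + 4 + 4 + 1 = 18.
18 ÷ 2 = 9 beats.

9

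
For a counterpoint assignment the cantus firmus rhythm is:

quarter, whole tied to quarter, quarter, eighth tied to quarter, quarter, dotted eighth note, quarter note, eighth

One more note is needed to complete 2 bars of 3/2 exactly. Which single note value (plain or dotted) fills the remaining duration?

sixteenth note

2 bars of 3/2 = 48 sixteenth notes.
Express everything in sixteenth notes: quarter = 4; whole tied to quarter (whole + quarter) = 20; quarter = 4; eighth tied to quarter (eighth + quarter) = 6; quarter = 4; dotted eighth note = 3; quarter note = 4; eighth = 2.
Altogether 4 + 20 + 4 + 6 + 4 + 3 + 4 + 2 = 47.
Remaining: 48 − 47 = 1 sixteenth note, which is a sixteenth note.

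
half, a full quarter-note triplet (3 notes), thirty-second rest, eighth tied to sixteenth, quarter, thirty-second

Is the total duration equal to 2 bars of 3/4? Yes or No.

One bar of 3/4 = 24 thirty-second notes, so 2 bars = 48.
In thirty-second notes: half = 16; a full quarter-note triplet (3 notes) (three triplet quarters span one half) = 16; thirty-second rest = 1; eighth tied to sixteenth (eighth + sixteenth) = 6; quarter = 8; thirty-second = 1.
Total: 16 + 16 + 1 + 6 + 8 + 1 = 48.
48 equals 48, so the answer is Yes.

Yes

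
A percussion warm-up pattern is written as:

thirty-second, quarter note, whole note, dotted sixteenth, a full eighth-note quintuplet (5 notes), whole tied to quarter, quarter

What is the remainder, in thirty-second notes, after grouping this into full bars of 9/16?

0

One bar of 9/16 = 18 thirty-second notes.
Working in thirty-second notes: thirty-second = 1; quarter note = 8; whole note = 32; dotted sixteenth = 3; a full eighth-note quintuplet (5 notes) (five quintuplet eighths span one half) = 16; whole tied to quarter (whole + quarter) = 40; quarter = 8.
Adding: 1 + 8 + 32 + 3 + 16 + 40 + 8 = 108.
108 ÷ 18 = 6 complete bars with 0 thirty-second notes remaining.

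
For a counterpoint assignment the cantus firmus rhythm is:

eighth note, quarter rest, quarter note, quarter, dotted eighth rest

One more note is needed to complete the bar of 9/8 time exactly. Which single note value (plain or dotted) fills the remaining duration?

sixteenth note

The bar of 9/8 = 18 sixteenth notes.
Each duration in sixteenth notes: eighth note = 2; quarter rest = 4; quarter note = 4; quarter = 4; dotted eighth rest = 3.
Total: 2 + 4 + 4 + 4 + 3 = 17.
Remaining: 18 − 17 = 1 sixteenth note, which is a sixteenth note.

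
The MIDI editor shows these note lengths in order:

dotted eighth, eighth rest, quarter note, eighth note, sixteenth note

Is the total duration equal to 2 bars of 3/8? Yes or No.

Yes

One bar of 3/8 = 6 sixteenth notes, so 2 bars = 12.
In sixteenth notes: dotted eighth = 3; eighth rest = 2; quarter note = 4; eighth note = 2; sixteenth note = 1.
Total: 3 + 2 + 4 + 2 + 1 = 12.
12 equals 12, so the answer is Yes.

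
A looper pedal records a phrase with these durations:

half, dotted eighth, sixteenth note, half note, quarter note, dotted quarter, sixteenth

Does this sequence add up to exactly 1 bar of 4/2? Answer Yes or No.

No

One bar of 4/2 = 32 sixteenth notes.
In sixteenth notes: half = 8; dotted eighth = 3; sixteenth note = 1; half note = 8; quarter note = 4; dotted quarter = 6; sixteenth = 1.
Adding: 8 + 3 + 1 + 8 + 4 + 6 + 1 = 31.
31 falls short of 32, so the answer is No.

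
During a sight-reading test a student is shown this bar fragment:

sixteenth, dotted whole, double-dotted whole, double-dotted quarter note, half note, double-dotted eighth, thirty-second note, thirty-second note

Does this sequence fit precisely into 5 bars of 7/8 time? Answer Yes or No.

One bar of 7/8 = 28 thirty-second notes, so 5 bars = 140.
Each duration in thirty-second notes: sixteenth = 2; dotted whole = 48; double-dotted whole = 56; double-dotted quarter note = 14; half note = 16; double-dotted eighth = 7; thirty-second note = 1; thirty-second note = 1.
Adding: 2 + 48 + 56 + 14 + 16 + 7 + 1 + 1 = 145.
145 exceeds 140, so the answer is No.

No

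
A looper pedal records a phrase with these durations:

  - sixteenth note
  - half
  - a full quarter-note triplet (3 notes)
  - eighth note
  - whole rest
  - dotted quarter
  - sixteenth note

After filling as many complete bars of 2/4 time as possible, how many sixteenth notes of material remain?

One bar of 2/4 = 8 sixteenth notes.
Working in sixteenth notes: sixteenth note = 1; half = 8; a full quarter-note triplet (3 notes) (three triplet quarters span one half) = 8; eighth note = 2; whole rest = 16; dotted quarter = 6; sixteenth note = 1.
Altogether 1 + 8 + 8 + 2 + 16 + 6 + 1 = 42.
42 ÷ 8 = 5 complete bars with 2 sixteenth notes remaining.

2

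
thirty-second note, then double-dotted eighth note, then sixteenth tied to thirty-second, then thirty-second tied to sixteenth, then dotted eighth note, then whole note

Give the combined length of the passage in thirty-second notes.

Working in thirty-second notes: thirty-second note = 1; double-dotted eighth note = 7; sixteenth tied to thirty-second (sixteenth + thirty-second) = 3; thirty-second tied to sixteenth (thirty-second + sixteenth) = 3; dotted eighth note = 6; whole note = 32.
Total: 1 + 7 + 3 + 3 + 6 + 32 = 52 thirty-second notes.

52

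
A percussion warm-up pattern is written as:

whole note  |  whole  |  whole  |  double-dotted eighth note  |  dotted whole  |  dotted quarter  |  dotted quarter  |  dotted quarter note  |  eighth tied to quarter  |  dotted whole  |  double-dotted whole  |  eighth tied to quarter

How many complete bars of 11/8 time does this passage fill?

7

One bar of 11/8 = 44 thirty-second notes.
Convert each value to thirty-second notes: whole note = 32; whole = 32; whole = 32; double-dotted eighth note = 7; dotted whole = 48; dotted quarter = 12; dotted quarter = 12; dotted quarter note = 12; eighth tied to quarter (eighth + quarter) = 12; dotted whole = 48; double-dotted whole = 56; eighth tied to quarter (eighth + quarter) = 12.
Adding: 32 + 32 + 32 + 7 + 48 + 12 + 12 + 12 + 12 + 48 + 56 + 12 = 315.
315 ÷ 44 = 7 complete bars with 7 left over.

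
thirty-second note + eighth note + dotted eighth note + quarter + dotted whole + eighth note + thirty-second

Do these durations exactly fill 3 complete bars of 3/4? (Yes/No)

One bar of 3/4 = 24 thirty-second notes, so 3 bars = 72.
Each duration in thirty-second notes: thirty-second note = 1; eighth note = 4; dotted eighth note = 6; quarter = 8; dotted whole = 48; eighth note = 4; thirty-second = 1.
Altogether 1 + 4 + 6 + 8 + 48 + 4 + 1 = 72.
72 equals 72, so the answer is Yes.

Yes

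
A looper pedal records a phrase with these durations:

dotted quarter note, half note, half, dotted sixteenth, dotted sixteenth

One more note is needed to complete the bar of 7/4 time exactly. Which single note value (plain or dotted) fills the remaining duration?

dotted eighth note

The bar of 7/4 = 56 thirty-second notes.
Working in thirty-second notes: dotted quarter note = 12; half note = 16; half = 16; dotted sixteenth = 3; dotted sixteenth = 3.
Sum: 12 + 16 + 16 + 3 + 3 = 50.
Remaining: 56 − 50 = 6 thirty-second notes, which is a dotted eighth note.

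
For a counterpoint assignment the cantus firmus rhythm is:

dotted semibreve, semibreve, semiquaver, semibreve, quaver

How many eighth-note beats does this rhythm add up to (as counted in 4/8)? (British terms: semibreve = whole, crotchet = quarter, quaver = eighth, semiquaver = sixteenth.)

29.5

One eighth-note beat = 2 sixteenth notes.
Express everything in sixteenth notes: dotted semibreve = 24; semibreve = 16; semiquaver = 1; semibreve = 16; quaver = 2.
Sum: 24 + 16 + 1 + 16 + 2 = 59.
59 ÷ 2 = 29.5 beats.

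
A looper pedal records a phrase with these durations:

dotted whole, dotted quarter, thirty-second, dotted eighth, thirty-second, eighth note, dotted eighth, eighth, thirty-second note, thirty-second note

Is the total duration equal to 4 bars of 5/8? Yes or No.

No

One bar of 5/8 = 20 thirty-second notes, so 4 bars = 80.
Each duration in thirty-second notes: dotted whole = 48; dotted quarter = 12; thirty-second = 1; dotted eighth = 6; thirty-second = 1; eighth note = 4; dotted eighth = 6; eighth = 4; thirty-second note = 1; thirty-second note = 1.
Total: 48 + 12 + 1 + 6 + 1 + 4 + 6 + 4 + 1 + 1 = 84.
84 exceeds 80, so the answer is No.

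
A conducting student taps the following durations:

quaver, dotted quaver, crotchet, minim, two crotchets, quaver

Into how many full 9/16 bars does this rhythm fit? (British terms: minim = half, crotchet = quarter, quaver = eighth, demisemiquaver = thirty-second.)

One bar of 9/16 = 9 sixteenth notes.
Working in sixteenth notes: quaver = 2; dotted quaver = 3; crotchet = 4; minim = 8; crotchet = 4; crotchet = 4; quaver = 2.
Adding: 2 + 3 + 4 + 8 + 4 + 4 + 2 = 27.
27 ÷ 9 = 3 complete bars with 0 left over.

3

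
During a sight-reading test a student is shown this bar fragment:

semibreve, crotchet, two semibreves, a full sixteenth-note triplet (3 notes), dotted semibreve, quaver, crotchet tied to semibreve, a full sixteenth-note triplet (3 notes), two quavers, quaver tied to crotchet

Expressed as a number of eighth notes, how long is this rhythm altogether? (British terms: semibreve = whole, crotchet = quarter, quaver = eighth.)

56

Convert each value to eighth notes: semibreve = 8; crotchet = 2; semibreve = 8; semibreve = 8; a full sixteenth-note triplet (3 notes) (three triplet sixteenths span one eighth) = 1; dotted semibreve = 12; quaver = 1; crotchet tied to semibreve (crotchet + semibreve) = 10; a full sixteenth-note triplet (3 notes) (three triplet sixteenths span one eighth) = 1; quaver = 1; quaver = 1; quaver tied to crotchet (quaver + crotchet) = 3.
Total: 8 + 2 + 8 + 8 + 1 + 12 + 1 + 10 + 1 + 1 + 1 + 3 = 56 eighth notes.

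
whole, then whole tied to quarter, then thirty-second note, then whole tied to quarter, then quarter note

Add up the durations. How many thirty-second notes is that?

121

In thirty-second notes: whole = 32; whole tied to quarter (whole + quarter) = 40; thirty-second note = 1; whole tied to quarter (whole + quarter) = 40; quarter note = 8.
Altogether 32 + 40 + 1 + 40 + 8 = 121 thirty-second notes.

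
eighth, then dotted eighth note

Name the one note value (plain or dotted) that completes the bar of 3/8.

sixteenth note

The bar of 3/8 = 6 sixteenth notes.
Each duration in sixteenth notes: eighth = 2; dotted eighth note = 3.
Adding: 2 + 3 = 5.
Remaining: 6 − 5 = 1 sixteenth note, which is a sixteenth note.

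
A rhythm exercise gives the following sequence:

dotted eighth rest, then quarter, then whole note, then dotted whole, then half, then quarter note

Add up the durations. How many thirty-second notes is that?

Working in thirty-second notes: dotted eighth rest = 6; quarter = 8; whole note = 32; dotted whole = 48; half = 16; quarter note = 8.
Adding: 6 + 8 + 32 + 48 + 16 + 8 = 118 thirty-second notes.

118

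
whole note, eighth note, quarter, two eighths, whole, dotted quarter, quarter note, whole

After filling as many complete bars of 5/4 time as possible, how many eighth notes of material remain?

One bar of 5/4 = 10 eighth notes.
Express everything in eighth notes: whole note = 8; eighth note = 1; quarter = 2; eighth = 1; eighth = 1; whole = 8; dotted quarter = 3; quarter note = 2; whole = 8.
Sum: 8 + 1 + 2 + 1 + 1 + 8 + 3 + 2 + 8 = 34.
34 ÷ 10 = 3 complete bars with 4 eighth notes remaining.

4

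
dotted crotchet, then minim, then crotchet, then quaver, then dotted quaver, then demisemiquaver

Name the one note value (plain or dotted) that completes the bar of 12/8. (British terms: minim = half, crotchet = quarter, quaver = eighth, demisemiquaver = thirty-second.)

thirty-second note

The bar of 12/8 = 48 thirty-second notes.
Each duration in thirty-second notes: dotted crotchet = 12; minim = 16; crotchet = 8; quaver = 4; dotted quaver = 6; demisemiquaver = 1.
Sum: 12 + 16 + 8 + 4 + 6 + 1 = 47.
Remaining: 48 − 47 = 1 thirty-second note, which is a thirty-second note.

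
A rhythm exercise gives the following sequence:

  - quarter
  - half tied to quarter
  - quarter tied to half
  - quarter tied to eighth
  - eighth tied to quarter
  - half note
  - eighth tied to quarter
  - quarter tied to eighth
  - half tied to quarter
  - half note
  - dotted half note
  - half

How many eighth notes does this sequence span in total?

50

Convert each value to eighth notes: quarter = 2; half tied to quarter (half + quarter) = 6; quarter tied to half (quarter + half) = 6; quarter tied to eighth (quarter + eighth) = 3; eighth tied to quarter (eighth + quarter) = 3; half note = 4; eighth tied to quarter (eighth + quarter) = 3; quarter tied to eighth (quarter + eighth) = 3; half tied to quarter (half + quarter) = 6; half note = 4; dotted half note = 6; half = 4.
Altogether 2 + 6 + 6 + 3 + 3 + 4 + 3 + 3 + 6 + 4 + 6 + 4 = 50 eighth notes.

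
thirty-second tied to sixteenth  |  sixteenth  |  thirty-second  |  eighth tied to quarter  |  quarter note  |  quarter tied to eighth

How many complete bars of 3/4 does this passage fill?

One bar of 3/4 = 24 thirty-second notes.
Express everything in thirty-second notes: thirty-second tied to sixteenth (thirty-second + sixteenth) = 3; sixteenth = 2; thirty-second = 1; eighth tied to quarter (eighth + quarter) = 12; quarter note = 8; quarter tied to eighth (quarter + eighth) = 12.
Sum: 3 + 2 + 1 + 12 + 8 + 12 = 38.
38 ÷ 24 = 1 complete bar with 14 left over.

1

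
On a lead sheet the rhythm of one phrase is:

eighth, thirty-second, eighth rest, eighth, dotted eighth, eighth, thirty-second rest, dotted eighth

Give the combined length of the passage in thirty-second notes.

30

In thirty-second notes: eighth = 4; thirty-second = 1; eighth rest = 4; eighth = 4; dotted eighth = 6; eighth = 4; thirty-second rest = 1; dotted eighth = 6.
Sum: 4 + 1 + 4 + 4 + 6 + 4 + 1 + 6 = 30 thirty-second notes.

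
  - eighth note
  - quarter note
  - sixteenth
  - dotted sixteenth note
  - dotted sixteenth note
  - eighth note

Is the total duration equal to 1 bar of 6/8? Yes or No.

One bar of 6/8 = 24 thirty-second notes.
Convert each value to thirty-second notes: eighth note = 4; quarter note = 8; sixteenth = 2; dotted sixteenth note = 3; dotted sixteenth note = 3; eighth note = 4.
Total: 4 + 8 + 2 + 3 + 3 + 4 = 24.
24 equals 24, so the answer is Yes.

Yes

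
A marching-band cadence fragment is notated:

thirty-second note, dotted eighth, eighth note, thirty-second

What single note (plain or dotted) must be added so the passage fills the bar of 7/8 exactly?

The bar of 7/8 = 28 thirty-second notes.
Convert each value to thirty-second notes: thirty-second note = 1; dotted eighth = 6; eighth note = 4; thirty-second = 1.
Altogether 1 + 6 + 4 + 1 = 12.
Remaining: 28 − 12 = 16 thirty-second notes, which is a half note.

half note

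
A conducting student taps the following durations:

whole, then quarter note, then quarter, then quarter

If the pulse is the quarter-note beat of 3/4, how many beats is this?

One quarter-note beat = 2 eighth notes.
Convert each value to eighth notes: whole = 8; quarter note = 2; quarter = 2; quarter = 2.
Adding: 8 + 2 + 2 + 2 = 14.
14 ÷ 2 = 7 beats.

7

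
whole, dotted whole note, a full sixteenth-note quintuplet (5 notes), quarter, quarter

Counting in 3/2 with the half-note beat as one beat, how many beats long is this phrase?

One half-note beat = 2 quarter notes.
Convert each value to quarter notes: whole = 4; dotted whole note = 6; a full sixteenth-note quintuplet (5 notes) (five quintuplet sixteenths span one quarter) = 1; quarter = 1; quarter = 1.
Altogether 4 + 6 + 1 + 1 + 1 = 13.
13 ÷ 2 = 6.5 beats.

6.5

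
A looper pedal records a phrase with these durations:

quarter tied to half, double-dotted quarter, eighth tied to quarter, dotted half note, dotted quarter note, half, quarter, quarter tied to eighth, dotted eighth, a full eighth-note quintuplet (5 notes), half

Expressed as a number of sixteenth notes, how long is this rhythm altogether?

80

Express everything in sixteenth notes: quarter tied to half (quarter + half) = 12; double-dotted quarter = 7; eighth tied to quarter (eighth + quarter) = 6; dotted half note = 12; dotted quarter note = 6; half = 8; quarter = 4; quarter tied to eighth (quarter + eighth) = 6; dotted eighth = 3; a full eighth-note quintuplet (5 notes) (five quintuplet eighths span one half) = 8; half = 8.
Altogether 12 + 7 + 6 + 12 + 6 + 8 + 4 + 6 + 3 + 8 + 8 = 80 sixteenth notes.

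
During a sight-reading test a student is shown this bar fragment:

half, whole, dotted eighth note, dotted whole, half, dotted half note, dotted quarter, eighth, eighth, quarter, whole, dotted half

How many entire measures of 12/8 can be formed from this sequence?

4

One bar of 12/8 = 24 sixteenth notes.
Express everything in sixteenth notes: half = 8; whole = 16; dotted eighth note = 3; dotted whole = 24; half = 8; dotted half note = 12; dotted quarter = 6; eighth = 2; eighth = 2; quarter = 4; whole = 16; dotted half = 12.
Total: 8 + 16 + 3 + 24 + 8 + 12 + 6 + 2 + 2 + 4 + 16 + 12 = 113.
113 ÷ 24 = 4 complete bars with 17 left over.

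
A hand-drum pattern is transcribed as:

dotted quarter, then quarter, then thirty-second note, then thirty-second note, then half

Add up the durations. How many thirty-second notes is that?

38

Working in thirty-second notes: dotted quarter = 12; quarter = 8; thirty-second note = 1; thirty-second note = 1; half = 16.
Adding: 12 + 8 + 1 + 1 + 16 = 38 thirty-second notes.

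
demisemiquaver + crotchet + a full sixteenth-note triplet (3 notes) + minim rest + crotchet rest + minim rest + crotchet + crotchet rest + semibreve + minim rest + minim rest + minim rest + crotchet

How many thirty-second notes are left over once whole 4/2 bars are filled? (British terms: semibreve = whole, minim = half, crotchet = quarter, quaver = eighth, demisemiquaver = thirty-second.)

29

One bar of 4/2 = 64 thirty-second notes.
In thirty-second notes: demisemiquaver = 1; crotchet = 8; a full sixteenth-note triplet (3 notes) (three triplet sixteenths span one eighth) = 4; minim rest = 16; crotchet rest = 8; minim rest = 16; crotchet = 8; crotchet rest = 8; semibreve = 32; minim rest = 16; minim rest = 16; minim rest = 16; crotchet = 8.
Sum: 1 + 8 + 4 + 16 + 8 + 16 + 8 + 8 + 32 + 16 + 16 + 16 + 8 = 157.
157 ÷ 64 = 2 complete bars with 29 thirty-second notes remaining.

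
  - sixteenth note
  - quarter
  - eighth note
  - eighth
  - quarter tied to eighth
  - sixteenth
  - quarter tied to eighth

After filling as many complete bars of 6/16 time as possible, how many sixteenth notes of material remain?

4

One bar of 6/16 = 6 sixteenth notes.
Convert each value to sixteenth notes: sixteenth note = 1; quarter = 4; eighth note = 2; eighth = 2; quarter tied to eighth (quarter + eighth) = 6; sixteenth = 1; quarter tied to eighth (quarter + eighth) = 6.
Altogether 1 + 4 + 2 + 2 + 6 + 1 + 6 = 22.
22 ÷ 6 = 3 complete bars with 4 sixteenth notes remaining.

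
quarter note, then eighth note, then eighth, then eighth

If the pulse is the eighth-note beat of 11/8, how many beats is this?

One eighth-note beat = 2 sixteenth notes.
Express everything in sixteenth notes: quarter note = 4; eighth note = 2; eighth = 2; eighth = 2.
Altogether 4 + 2 + 2 + 2 = 10.
10 ÷ 2 = 5 beats.

5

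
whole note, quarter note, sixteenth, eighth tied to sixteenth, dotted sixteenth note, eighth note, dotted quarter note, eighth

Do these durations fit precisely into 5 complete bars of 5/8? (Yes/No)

No

One bar of 5/8 = 20 thirty-second notes, so 5 bars = 100.
Working in thirty-second notes: whole note = 32; quarter note = 8; sixteenth = 2; eighth tied to sixteenth (eighth + sixteenth) = 6; dotted sixteenth note = 3; eighth note = 4; dotted quarter note = 12; eighth = 4.
Total: 32 + 8 + 2 + 6 + 3 + 4 + 12 + 4 = 71.
71 falls short of 100, so the answer is No.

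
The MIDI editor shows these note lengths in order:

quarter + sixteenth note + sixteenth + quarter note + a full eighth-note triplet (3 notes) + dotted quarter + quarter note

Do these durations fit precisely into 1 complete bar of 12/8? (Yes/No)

One bar of 12/8 = 24 sixteenth notes.
Each duration in sixteenth notes: quarter = 4; sixteenth note = 1; sixteenth = 1; quarter note = 4; a full eighth-note triplet (3 notes) (three triplet eighths span one quarter) = 4; dotted quarter = 6; quarter note = 4.
Altogether 4 + 1 + 1 + 4 + 4 + 6 + 4 = 24.
24 equals 24, so the answer is Yes.

Yes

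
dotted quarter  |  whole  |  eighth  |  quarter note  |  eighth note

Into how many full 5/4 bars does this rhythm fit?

One bar of 5/4 = 10 eighth notes.
Convert each value to eighth notes: dotted quarter = 3; whole = 8; eighth = 1; quarter note = 2; eighth note = 1.
Adding: 3 + 8 + 1 + 2 + 1 = 15.
15 ÷ 10 = 1 complete bar with 5 left over.

1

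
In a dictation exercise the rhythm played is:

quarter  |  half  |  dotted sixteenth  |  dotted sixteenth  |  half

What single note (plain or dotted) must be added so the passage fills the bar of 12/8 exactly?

sixteenth note

The bar of 12/8 = 48 thirty-second notes.
Convert each value to thirty-second notes: quarter = 8; half = 16; dotted sixteenth = 3; dotted sixteenth = 3; half = 16.
Altogether 8 + 16 + 3 + 3 + 16 = 46.
Remaining: 48 − 46 = 2 thirty-second notes, which is a sixteenth note.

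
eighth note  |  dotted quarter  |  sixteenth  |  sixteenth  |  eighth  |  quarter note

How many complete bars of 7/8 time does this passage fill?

One bar of 7/8 = 14 sixteenth notes.
Working in sixteenth notes: eighth note = 2; dotted quarter = 6; sixteenth = 1; sixteenth = 1; eighth = 2; quarter note = 4.
Total: 2 + 6 + 1 + 1 + 2 + 4 = 16.
16 ÷ 14 = 1 complete bar with 2 left over.

1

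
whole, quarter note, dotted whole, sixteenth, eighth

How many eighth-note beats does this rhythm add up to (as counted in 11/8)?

23.5

One eighth-note beat = 2 sixteenth notes.
In sixteenth notes: whole = 16; quarter note = 4; dotted whole = 24; sixteenth = 1; eighth = 2.
Altogether 16 + 4 + 24 + 1 + 2 = 47.
47 ÷ 2 = 23.5 beats.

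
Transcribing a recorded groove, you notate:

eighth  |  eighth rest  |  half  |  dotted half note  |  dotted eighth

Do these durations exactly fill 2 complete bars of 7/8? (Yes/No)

One bar of 7/8 = 14 sixteenth notes, so 2 bars = 28.
In sixteenth notes: eighth = 2; eighth rest = 2; half = 8; dotted half note = 12; dotted eighth = 3.
Sum: 2 + 2 + 8 + 12 + 3 = 27.
27 falls short of 28, so the answer is No.

No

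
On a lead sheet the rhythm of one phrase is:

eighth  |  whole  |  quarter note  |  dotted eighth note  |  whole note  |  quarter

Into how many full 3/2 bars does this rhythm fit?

1

One bar of 3/2 = 24 sixteenth notes.
Convert each value to sixteenth notes: eighth = 2; whole = 16; quarter note = 4; dotted eighth note = 3; whole note = 16; quarter = 4.
Sum: 2 + 16 + 4 + 3 + 16 + 4 = 45.
45 ÷ 24 = 1 complete bar with 21 left over.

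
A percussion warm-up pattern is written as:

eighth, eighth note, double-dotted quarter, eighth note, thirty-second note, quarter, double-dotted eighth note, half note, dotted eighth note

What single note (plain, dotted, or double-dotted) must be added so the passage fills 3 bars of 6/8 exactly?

3 bars of 6/8 = 72 thirty-second notes.
Working in thirty-second notes: eighth = 4; eighth note = 4; double-dotted quarter = 14; eighth note = 4; thirty-second note = 1; quarter = 8; double-dotted eighth note = 7; half note = 16; dotted eighth note = 6.
Total: 4 + 4 + 14 + 4 + 1 + 8 + 7 + 16 + 6 = 64.
Remaining: 72 − 64 = 8 thirty-second notes, which is a quarter note.

quarter note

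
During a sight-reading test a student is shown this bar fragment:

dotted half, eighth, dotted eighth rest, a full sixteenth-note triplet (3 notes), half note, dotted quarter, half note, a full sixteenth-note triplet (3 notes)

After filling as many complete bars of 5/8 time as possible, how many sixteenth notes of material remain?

3

One bar of 5/8 = 10 sixteenth notes.
Working in sixteenth notes: dotted half = 12; eighth = 2; dotted eighth rest = 3; a full sixteenth-note triplet (3 notes) (three triplet sixteenths span one eighth) = 2; half note = 8; dotted quarter = 6; half note = 8; a full sixteenth-note triplet (3 notes) (three triplet sixteenths span one eighth) = 2.
Adding: 12 + 2 + 3 + 2 + 8 + 6 + 8 + 2 = 43.
43 ÷ 10 = 4 complete bars with 3 sixteenth notes remaining.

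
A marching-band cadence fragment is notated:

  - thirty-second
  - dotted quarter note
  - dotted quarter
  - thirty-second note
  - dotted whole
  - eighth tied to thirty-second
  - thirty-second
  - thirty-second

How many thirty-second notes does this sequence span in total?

Working in thirty-second notes: thirty-second = 1; dotted quarter note = 12; dotted quarter = 12; thirty-second note = 1; dotted whole = 48; eighth tied to thirty-second (eighth + thirty-second) = 5; thirty-second = 1; thirty-second = 1.
Altogether 1 + 12 + 12 + 1 + 48 + 5 + 1 + 1 = 81 thirty-second notes.

81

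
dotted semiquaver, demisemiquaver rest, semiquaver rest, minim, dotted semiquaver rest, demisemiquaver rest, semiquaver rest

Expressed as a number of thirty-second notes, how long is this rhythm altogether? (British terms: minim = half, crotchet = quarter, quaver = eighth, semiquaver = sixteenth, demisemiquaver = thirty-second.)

28

Working in thirty-second notes: dotted semiquaver = 3; demisemiquaver rest = 1; semiquaver rest = 2; minim = 16; dotted semiquaver rest = 3; demisemiquaver rest = 1; semiquaver rest = 2.
Adding: 3 + 1 + 2 + 16 + 3 + 1 + 2 = 28 thirty-second notes.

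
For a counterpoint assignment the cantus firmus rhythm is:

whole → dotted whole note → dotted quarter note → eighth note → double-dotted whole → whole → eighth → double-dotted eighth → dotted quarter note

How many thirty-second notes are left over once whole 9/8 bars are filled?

27

One bar of 9/8 = 36 thirty-second notes.
Working in thirty-second notes: whole = 32; dotted whole note = 48; dotted quarter note = 12; eighth note = 4; double-dotted whole = 56; whole = 32; eighth = 4; double-dotted eighth = 7; dotted quarter note = 12.
Adding: 32 + 48 + 12 + 4 + 56 + 32 + 4 + 7 + 12 = 207.
207 ÷ 36 = 5 complete bars with 27 thirty-second notes remaining.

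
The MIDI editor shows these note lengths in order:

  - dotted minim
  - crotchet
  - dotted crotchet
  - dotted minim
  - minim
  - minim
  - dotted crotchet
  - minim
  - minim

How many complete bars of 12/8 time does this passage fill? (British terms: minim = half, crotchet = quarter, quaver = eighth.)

One bar of 12/8 = 12 eighth notes.
Working in eighth notes: dotted minim = 6; crotchet = 2; dotted crotchet = 3; dotted minim = 6; minim = 4; minim = 4; dotted crotchet = 3; minim = 4; minim = 4.
Adding: 6 + 2 + 3 + 6 + 4 + 4 + 3 + 4 + 4 = 36.
36 ÷ 12 = 3 complete bars with 0 left over.

3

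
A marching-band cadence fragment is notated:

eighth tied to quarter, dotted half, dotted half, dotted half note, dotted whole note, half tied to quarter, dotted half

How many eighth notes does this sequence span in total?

45

Convert each value to eighth notes: eighth tied to quarter (eighth + quarter) = 3; dotted half = 6; dotted half = 6; dotted half note = 6; dotted whole note = 12; half tied to quarter (half + quarter) = 6; dotted half = 6.
Total: 3 + 6 + 6 + 6 + 12 + 6 + 6 = 45 eighth notes.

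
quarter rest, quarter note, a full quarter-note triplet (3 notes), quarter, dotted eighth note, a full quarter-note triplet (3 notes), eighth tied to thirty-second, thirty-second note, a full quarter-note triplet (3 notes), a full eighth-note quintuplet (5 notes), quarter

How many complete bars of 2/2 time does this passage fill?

One bar of 2/2 = 32 thirty-second notes.
Convert each value to thirty-second notes: quarter rest = 8; quarter note = 8; a full quarter-note triplet (3 notes) (three triplet quarters span one half) = 16; quarter = 8; dotted eighth note = 6; a full quarter-note triplet (3 notes) (three triplet quarters span one half) = 16; eighth tied to thirty-second (eighth + thirty-second) = 5; thirty-second note = 1; a full quarter-note triplet (3 notes) (three triplet quarters span one half) = 16; a full eighth-note quintuplet (5 notes) (five quintuplet eighths span one half) = 16; quarter = 8.
Sum: 8 + 8 + 16 + 8 + 6 + 16 + 5 + 1 + 16 + 16 + 8 = 108.
108 ÷ 32 = 3 complete bars with 12 left over.

3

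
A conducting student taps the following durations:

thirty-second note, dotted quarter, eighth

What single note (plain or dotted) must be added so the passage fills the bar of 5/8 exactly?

dotted sixteenth note

The bar of 5/8 = 20 thirty-second notes.
In thirty-second notes: thirty-second note = 1; dotted quarter = 12; eighth = 4.
Total: 1 + 12 + 4 = 17.
Remaining: 20 − 17 = 3 thirty-second notes, which is a dotted sixteenth note.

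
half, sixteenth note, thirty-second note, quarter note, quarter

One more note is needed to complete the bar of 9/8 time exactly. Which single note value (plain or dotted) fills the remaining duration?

thirty-second note

The bar of 9/8 = 36 thirty-second notes.
Each duration in thirty-second notes: half = 16; sixteenth note = 2; thirty-second note = 1; quarter note = 8; quarter = 8.
Adding: 16 + 2 + 1 + 8 + 8 = 35.
Remaining: 36 − 35 = 1 thirty-second note, which is a thirty-second note.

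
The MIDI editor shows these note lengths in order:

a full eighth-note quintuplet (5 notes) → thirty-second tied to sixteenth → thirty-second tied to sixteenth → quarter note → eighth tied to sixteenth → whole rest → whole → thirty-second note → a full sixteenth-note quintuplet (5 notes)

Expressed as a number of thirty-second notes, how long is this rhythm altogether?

109

Convert each value to thirty-second notes: a full eighth-note quintuplet (5 notes) (five quintuplet eighths span one half) = 16; thirty-second tied to sixteenth (thirty-second + sixteenth) = 3; thirty-second tied to sixteenth (thirty-second + sixteenth) = 3; quarter note = 8; eighth tied to sixteenth (eighth + sixteenth) = 6; whole rest = 32; whole = 32; thirty-second note = 1; a full sixteenth-note quintuplet (5 notes) (five quintuplet sixteenths span one quarter) = 8.
Altogether 16 + 3 + 3 + 8 + 6 + 32 + 32 + 1 + 8 = 109 thirty-second notes.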